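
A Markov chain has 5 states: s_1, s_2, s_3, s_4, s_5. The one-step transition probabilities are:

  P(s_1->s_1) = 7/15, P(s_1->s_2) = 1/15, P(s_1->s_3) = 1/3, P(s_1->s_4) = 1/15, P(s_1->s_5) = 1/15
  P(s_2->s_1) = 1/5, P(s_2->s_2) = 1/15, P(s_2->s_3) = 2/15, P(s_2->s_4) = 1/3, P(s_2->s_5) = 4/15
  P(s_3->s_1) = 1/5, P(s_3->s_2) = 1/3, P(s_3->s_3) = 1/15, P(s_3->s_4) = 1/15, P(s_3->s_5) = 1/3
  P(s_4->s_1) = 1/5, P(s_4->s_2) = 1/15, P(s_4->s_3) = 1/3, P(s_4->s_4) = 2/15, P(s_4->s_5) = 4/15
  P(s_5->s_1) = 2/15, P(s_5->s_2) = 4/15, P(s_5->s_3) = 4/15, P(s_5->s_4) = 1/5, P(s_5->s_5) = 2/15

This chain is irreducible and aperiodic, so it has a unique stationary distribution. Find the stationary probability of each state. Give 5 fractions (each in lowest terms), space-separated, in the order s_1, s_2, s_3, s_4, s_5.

Answer: 423/1664 279/1664 47/208 19/128 339/1664

Derivation:
The stationary distribution satisfies pi = pi * P, i.e.:
  pi_s_1 = 7/15*pi_s_1 + 1/5*pi_s_2 + 1/5*pi_s_3 + 1/5*pi_s_4 + 2/15*pi_s_5
  pi_s_2 = 1/15*pi_s_1 + 1/15*pi_s_2 + 1/3*pi_s_3 + 1/15*pi_s_4 + 4/15*pi_s_5
  pi_s_3 = 1/3*pi_s_1 + 2/15*pi_s_2 + 1/15*pi_s_3 + 1/3*pi_s_4 + 4/15*pi_s_5
  pi_s_4 = 1/15*pi_s_1 + 1/3*pi_s_2 + 1/15*pi_s_3 + 2/15*pi_s_4 + 1/5*pi_s_5
  pi_s_5 = 1/15*pi_s_1 + 4/15*pi_s_2 + 1/3*pi_s_3 + 4/15*pi_s_4 + 2/15*pi_s_5
with normalization: pi_s_1 + pi_s_2 + pi_s_3 + pi_s_4 + pi_s_5 = 1.

Using the first 4 balance equations plus normalization, the linear system A*pi = b is:
  [-8/15, 1/5, 1/5, 1/5, 2/15] . pi = 0
  [1/15, -14/15, 1/3, 1/15, 4/15] . pi = 0
  [1/3, 2/15, -14/15, 1/3, 4/15] . pi = 0
  [1/15, 1/3, 1/15, -13/15, 1/5] . pi = 0
  [1, 1, 1, 1, 1] . pi = 1

Solving yields:
  pi_s_1 = 423/1664
  pi_s_2 = 279/1664
  pi_s_3 = 47/208
  pi_s_4 = 19/128
  pi_s_5 = 339/1664

Verification (pi * P):
  423/1664*7/15 + 279/1664*1/5 + 47/208*1/5 + 19/128*1/5 + 339/1664*2/15 = 423/1664 = pi_s_1  (ok)
  423/1664*1/15 + 279/1664*1/15 + 47/208*1/3 + 19/128*1/15 + 339/1664*4/15 = 279/1664 = pi_s_2  (ok)
  423/1664*1/3 + 279/1664*2/15 + 47/208*1/15 + 19/128*1/3 + 339/1664*4/15 = 47/208 = pi_s_3  (ok)
  423/1664*1/15 + 279/1664*1/3 + 47/208*1/15 + 19/128*2/15 + 339/1664*1/5 = 19/128 = pi_s_4  (ok)
  423/1664*1/15 + 279/1664*4/15 + 47/208*1/3 + 19/128*4/15 + 339/1664*2/15 = 339/1664 = pi_s_5  (ok)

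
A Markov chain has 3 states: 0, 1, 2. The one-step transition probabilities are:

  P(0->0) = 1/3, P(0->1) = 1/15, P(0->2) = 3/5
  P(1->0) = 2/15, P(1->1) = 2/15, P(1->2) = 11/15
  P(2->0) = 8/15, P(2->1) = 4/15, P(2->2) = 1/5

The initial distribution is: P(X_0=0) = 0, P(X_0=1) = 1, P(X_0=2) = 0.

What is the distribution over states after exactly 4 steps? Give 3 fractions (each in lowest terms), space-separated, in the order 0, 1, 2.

Propagating the distribution step by step (d_{t+1} = d_t * P):
d_0 = (0=0, 1=1, 2=0)
  d_1[0] = 0*1/3 + 1*2/15 + 0*8/15 = 2/15
  d_1[1] = 0*1/15 + 1*2/15 + 0*4/15 = 2/15
  d_1[2] = 0*3/5 + 1*11/15 + 0*1/5 = 11/15
d_1 = (0=2/15, 1=2/15, 2=11/15)
  d_2[0] = 2/15*1/3 + 2/15*2/15 + 11/15*8/15 = 34/75
  d_2[1] = 2/15*1/15 + 2/15*2/15 + 11/15*4/15 = 2/9
  d_2[2] = 2/15*3/5 + 2/15*11/15 + 11/15*1/5 = 73/225
d_2 = (0=34/75, 1=2/9, 2=73/225)
  d_3[0] = 34/75*1/3 + 2/9*2/15 + 73/225*8/15 = 398/1125
  d_3[1] = 34/75*1/15 + 2/9*2/15 + 73/225*4/15 = 494/3375
  d_3[2] = 34/75*3/5 + 2/9*11/15 + 73/225*1/5 = 1687/3375
d_3 = (0=398/1125, 1=494/3375, 2=1687/3375)
  d_4[0] = 398/1125*1/3 + 494/3375*2/15 + 1687/3375*8/15 = 6818/16875
  d_4[1] = 398/1125*1/15 + 494/3375*2/15 + 1687/3375*4/15 = 1786/10125
  d_4[2] = 398/1125*3/5 + 494/3375*11/15 + 1687/3375*1/5 = 21241/50625
d_4 = (0=6818/16875, 1=1786/10125, 2=21241/50625)

Answer: 6818/16875 1786/10125 21241/50625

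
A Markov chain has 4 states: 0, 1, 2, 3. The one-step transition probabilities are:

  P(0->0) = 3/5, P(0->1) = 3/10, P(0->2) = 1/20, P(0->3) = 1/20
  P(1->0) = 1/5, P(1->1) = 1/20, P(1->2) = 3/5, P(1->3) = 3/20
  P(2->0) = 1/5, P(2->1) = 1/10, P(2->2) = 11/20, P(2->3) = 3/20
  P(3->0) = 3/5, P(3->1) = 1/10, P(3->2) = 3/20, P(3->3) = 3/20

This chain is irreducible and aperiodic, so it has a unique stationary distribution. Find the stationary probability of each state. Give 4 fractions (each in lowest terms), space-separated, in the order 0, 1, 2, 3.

Answer: 13/32 29/168 419/1344 7/64

Derivation:
The stationary distribution satisfies pi = pi * P, i.e.:
  pi_0 = 3/5*pi_0 + 1/5*pi_1 + 1/5*pi_2 + 3/5*pi_3
  pi_1 = 3/10*pi_0 + 1/20*pi_1 + 1/10*pi_2 + 1/10*pi_3
  pi_2 = 1/20*pi_0 + 3/5*pi_1 + 11/20*pi_2 + 3/20*pi_3
  pi_3 = 1/20*pi_0 + 3/20*pi_1 + 3/20*pi_2 + 3/20*pi_3
with normalization: pi_0 + pi_1 + pi_2 + pi_3 = 1.

Using the first 3 balance equations plus normalization, the linear system A*pi = b is:
  [-2/5, 1/5, 1/5, 3/5] . pi = 0
  [3/10, -19/20, 1/10, 1/10] . pi = 0
  [1/20, 3/5, -9/20, 3/20] . pi = 0
  [1, 1, 1, 1] . pi = 1

Solving yields:
  pi_0 = 13/32
  pi_1 = 29/168
  pi_2 = 419/1344
  pi_3 = 7/64

Verification (pi * P):
  13/32*3/5 + 29/168*1/5 + 419/1344*1/5 + 7/64*3/5 = 13/32 = pi_0  (ok)
  13/32*3/10 + 29/168*1/20 + 419/1344*1/10 + 7/64*1/10 = 29/168 = pi_1  (ok)
  13/32*1/20 + 29/168*3/5 + 419/1344*11/20 + 7/64*3/20 = 419/1344 = pi_2  (ok)
  13/32*1/20 + 29/168*3/20 + 419/1344*3/20 + 7/64*3/20 = 7/64 = pi_3  (ok)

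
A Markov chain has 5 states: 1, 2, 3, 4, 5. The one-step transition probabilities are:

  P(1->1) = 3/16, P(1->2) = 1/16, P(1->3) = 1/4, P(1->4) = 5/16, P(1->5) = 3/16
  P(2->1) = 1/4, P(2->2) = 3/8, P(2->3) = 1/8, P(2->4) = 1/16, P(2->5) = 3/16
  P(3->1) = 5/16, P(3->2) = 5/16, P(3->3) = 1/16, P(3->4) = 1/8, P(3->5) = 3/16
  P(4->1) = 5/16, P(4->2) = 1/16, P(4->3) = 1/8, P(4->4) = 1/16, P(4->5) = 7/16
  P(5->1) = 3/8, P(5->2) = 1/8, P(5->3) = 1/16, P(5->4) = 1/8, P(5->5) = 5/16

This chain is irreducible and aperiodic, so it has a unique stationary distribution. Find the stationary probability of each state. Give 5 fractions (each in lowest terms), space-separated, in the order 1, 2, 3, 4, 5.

The stationary distribution satisfies pi = pi * P, i.e.:
  pi_1 = 3/16*pi_1 + 1/4*pi_2 + 5/16*pi_3 + 5/16*pi_4 + 3/8*pi_5
  pi_2 = 1/16*pi_1 + 3/8*pi_2 + 5/16*pi_3 + 1/16*pi_4 + 1/8*pi_5
  pi_3 = 1/4*pi_1 + 1/8*pi_2 + 1/16*pi_3 + 1/8*pi_4 + 1/16*pi_5
  pi_4 = 5/16*pi_1 + 1/16*pi_2 + 1/8*pi_3 + 1/16*pi_4 + 1/8*pi_5
  pi_5 = 3/16*pi_1 + 3/16*pi_2 + 3/16*pi_3 + 7/16*pi_4 + 5/16*pi_5
with normalization: pi_1 + pi_2 + pi_3 + pi_4 + pi_5 = 1.

Using the first 4 balance equations plus normalization, the linear system A*pi = b is:
  [-13/16, 1/4, 5/16, 5/16, 3/8] . pi = 0
  [1/16, -5/8, 5/16, 1/16, 1/8] . pi = 0
  [1/4, 1/8, -15/16, 1/8, 1/16] . pi = 0
  [5/16, 1/16, 1/8, -15/16, 1/8] . pi = 0
  [1, 1, 1, 1, 1] . pi = 1

Solving yields:
  pi_1 = 8731/30842
  pi_2 = 5053/30842
  pi_3 = 4185/30842
  pi_4 = 348/2203
  pi_5 = 1143/4406

Verification (pi * P):
  8731/30842*3/16 + 5053/30842*1/4 + 4185/30842*5/16 + 348/2203*5/16 + 1143/4406*3/8 = 8731/30842 = pi_1  (ok)
  8731/30842*1/16 + 5053/30842*3/8 + 4185/30842*5/16 + 348/2203*1/16 + 1143/4406*1/8 = 5053/30842 = pi_2  (ok)
  8731/30842*1/4 + 5053/30842*1/8 + 4185/30842*1/16 + 348/2203*1/8 + 1143/4406*1/16 = 4185/30842 = pi_3  (ok)
  8731/30842*5/16 + 5053/30842*1/16 + 4185/30842*1/8 + 348/2203*1/16 + 1143/4406*1/8 = 348/2203 = pi_4  (ok)
  8731/30842*3/16 + 5053/30842*3/16 + 4185/30842*3/16 + 348/2203*7/16 + 1143/4406*5/16 = 1143/4406 = pi_5  (ok)

Answer: 8731/30842 5053/30842 4185/30842 348/2203 1143/4406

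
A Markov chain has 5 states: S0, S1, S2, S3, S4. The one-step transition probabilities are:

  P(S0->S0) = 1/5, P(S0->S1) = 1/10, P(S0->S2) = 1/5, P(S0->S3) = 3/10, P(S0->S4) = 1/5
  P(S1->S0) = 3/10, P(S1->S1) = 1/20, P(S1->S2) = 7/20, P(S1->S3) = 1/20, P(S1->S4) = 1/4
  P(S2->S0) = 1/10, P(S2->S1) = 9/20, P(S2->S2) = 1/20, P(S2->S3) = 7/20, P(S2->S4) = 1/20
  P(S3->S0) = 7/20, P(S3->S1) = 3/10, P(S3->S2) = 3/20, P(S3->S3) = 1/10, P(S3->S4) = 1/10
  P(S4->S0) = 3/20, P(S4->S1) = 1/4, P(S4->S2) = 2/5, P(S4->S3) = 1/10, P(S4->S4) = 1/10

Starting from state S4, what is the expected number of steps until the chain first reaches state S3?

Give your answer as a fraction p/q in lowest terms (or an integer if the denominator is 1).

Answer: 8990/1707

Derivation:
Let h_i = expected steps to first reach S3 from state i.
Boundary: h_S3 = 0.
First-step equations for the other states:
  h_S0 = 1 + 1/5*h_S0 + 1/10*h_S1 + 1/5*h_S2 + 3/10*h_S3 + 1/5*h_S4
  h_S1 = 1 + 3/10*h_S0 + 1/20*h_S1 + 7/20*h_S2 + 1/20*h_S3 + 1/4*h_S4
  h_S2 = 1 + 1/10*h_S0 + 9/20*h_S1 + 1/20*h_S2 + 7/20*h_S3 + 1/20*h_S4
  h_S4 = 1 + 3/20*h_S0 + 1/4*h_S1 + 2/5*h_S2 + 1/10*h_S3 + 1/10*h_S4

Substituting h_S3 = 0 and rearranging gives the linear system (I - Q) h = 1:
  [4/5, -1/10, -1/5, -1/5] . (h_S0, h_S1, h_S2, h_S4) = 1
  [-3/10, 19/20, -7/20, -1/4] . (h_S0, h_S1, h_S2, h_S4) = 1
  [-1/10, -9/20, 19/20, -1/20] . (h_S0, h_S1, h_S2, h_S4) = 1
  [-3/20, -1/4, -2/5, 9/10] . (h_S0, h_S1, h_S2, h_S4) = 1

Solving yields:
  h_S0 = 7390/1707
  h_S1 = 9230/1707
  h_S2 = 7420/1707
  h_S4 = 8990/1707

Starting state is S4, so the expected hitting time is h_S4 = 8990/1707.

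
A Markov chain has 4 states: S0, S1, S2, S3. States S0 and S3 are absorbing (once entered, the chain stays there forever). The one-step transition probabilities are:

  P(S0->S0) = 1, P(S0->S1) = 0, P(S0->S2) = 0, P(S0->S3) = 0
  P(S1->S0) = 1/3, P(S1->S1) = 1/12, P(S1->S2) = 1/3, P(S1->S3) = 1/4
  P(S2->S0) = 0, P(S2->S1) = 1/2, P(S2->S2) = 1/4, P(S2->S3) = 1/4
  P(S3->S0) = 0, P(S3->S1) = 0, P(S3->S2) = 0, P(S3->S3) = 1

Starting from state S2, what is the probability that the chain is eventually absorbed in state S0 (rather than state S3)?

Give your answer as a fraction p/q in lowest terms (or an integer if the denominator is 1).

Answer: 8/25

Derivation:
Let a_i = P(absorbed in S0 | start in state i).
Boundary conditions: a_S0 = 1, a_S3 = 0.
For each transient state i, a_i = sum_j P(i->j) * a_j:
  a_S1 = 1/3*a_S0 + 1/12*a_S1 + 1/3*a_S2 + 1/4*a_S3
  a_S2 = 0*a_S0 + 1/2*a_S1 + 1/4*a_S2 + 1/4*a_S3

Substituting a_S0 = 1 and a_S3 = 0, rearrange to (I - Q) a = r where r[i] = P(i -> S0):
  [11/12, -1/3] . (a_S1, a_S2) = 1/3
  [-1/2, 3/4] . (a_S1, a_S2) = 0

Solving yields:
  a_S1 = 12/25
  a_S2 = 8/25

Starting state is S2, so the absorption probability is a_S2 = 8/25.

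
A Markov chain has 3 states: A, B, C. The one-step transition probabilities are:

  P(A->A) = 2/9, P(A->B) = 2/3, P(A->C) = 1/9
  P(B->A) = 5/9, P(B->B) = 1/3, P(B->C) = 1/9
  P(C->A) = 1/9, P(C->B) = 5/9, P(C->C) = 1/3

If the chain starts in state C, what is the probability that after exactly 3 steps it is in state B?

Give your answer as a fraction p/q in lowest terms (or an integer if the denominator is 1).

Computing P^3 by repeated multiplication:
P^1 =
  A: [2/9, 2/3, 1/9]
  B: [5/9, 1/3, 1/9]
  C: [1/9, 5/9, 1/3]
P^2 =
  A: [35/81, 35/81, 11/81]
  B: [26/81, 44/81, 11/81]
  C: [10/27, 4/9, 5/27]
P^3 =
  A: [256/729, 370/729, 103/729]
  B: [283/729, 343/729, 103/729]
  C: [85/243, 121/243, 37/243]

(P^3)[C -> B] = 121/243

Answer: 121/243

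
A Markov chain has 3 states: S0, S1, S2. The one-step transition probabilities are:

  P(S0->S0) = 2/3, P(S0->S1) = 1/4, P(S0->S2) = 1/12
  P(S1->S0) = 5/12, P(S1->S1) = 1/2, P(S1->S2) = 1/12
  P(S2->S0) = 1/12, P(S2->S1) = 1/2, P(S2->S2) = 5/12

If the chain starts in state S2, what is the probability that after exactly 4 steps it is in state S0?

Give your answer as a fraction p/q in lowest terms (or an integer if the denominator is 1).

Answer: 9715/20736

Derivation:
Computing P^4 by repeated multiplication:
P^1 =
  S0: [2/3, 1/4, 1/12]
  S1: [5/12, 1/2, 1/12]
  S2: [1/12, 1/2, 5/12]
P^2 =
  S0: [5/9, 1/3, 1/9]
  S1: [71/144, 19/48, 1/9]
  S2: [43/144, 23/48, 2/9]
P^3 =
  S0: [14/27, 13/36, 13/108]
  S1: [869/1728, 217/576, 13/108]
  S2: [721/1728, 245/576, 17/108]
P^4 =
  S0: [41/81, 10/27, 10/81]
  S1: [10415/20736, 2587/6912, 10/81]
  S2: [9715/20736, 2735/6912, 11/81]

(P^4)[S2 -> S0] = 9715/20736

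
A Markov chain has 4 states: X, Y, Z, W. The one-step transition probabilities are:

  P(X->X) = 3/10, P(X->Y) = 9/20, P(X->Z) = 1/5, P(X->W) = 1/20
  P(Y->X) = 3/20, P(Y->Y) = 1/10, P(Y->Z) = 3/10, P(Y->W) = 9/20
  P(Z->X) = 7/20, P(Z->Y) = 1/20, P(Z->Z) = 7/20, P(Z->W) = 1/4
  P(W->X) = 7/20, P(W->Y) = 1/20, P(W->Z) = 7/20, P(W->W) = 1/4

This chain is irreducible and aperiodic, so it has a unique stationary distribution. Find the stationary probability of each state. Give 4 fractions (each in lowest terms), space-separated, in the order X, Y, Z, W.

The stationary distribution satisfies pi = pi * P, i.e.:
  pi_X = 3/10*pi_X + 3/20*pi_Y + 7/20*pi_Z + 7/20*pi_W
  pi_Y = 9/20*pi_X + 1/10*pi_Y + 1/20*pi_Z + 1/20*pi_W
  pi_Z = 1/5*pi_X + 3/10*pi_Y + 7/20*pi_Z + 7/20*pi_W
  pi_W = 1/20*pi_X + 9/20*pi_Y + 1/4*pi_Z + 1/4*pi_W
with normalization: pi_X + pi_Y + pi_Z + pi_W = 1.

Using the first 3 balance equations plus normalization, the linear system A*pi = b is:
  [-7/10, 3/20, 7/20, 7/20] . pi = 0
  [9/20, -9/10, 1/20, 1/20] . pi = 0
  [1/5, 3/10, -13/20, 7/20] . pi = 0
  [1, 1, 1, 1] . pi = 1

Solving yields:
  pi_X = 129/431
  pi_Y = 77/431
  pi_Z = 2553/8620
  pi_W = 1947/8620

Verification (pi * P):
  129/431*3/10 + 77/431*3/20 + 2553/8620*7/20 + 1947/8620*7/20 = 129/431 = pi_X  (ok)
  129/431*9/20 + 77/431*1/10 + 2553/8620*1/20 + 1947/8620*1/20 = 77/431 = pi_Y  (ok)
  129/431*1/5 + 77/431*3/10 + 2553/8620*7/20 + 1947/8620*7/20 = 2553/8620 = pi_Z  (ok)
  129/431*1/20 + 77/431*9/20 + 2553/8620*1/4 + 1947/8620*1/4 = 1947/8620 = pi_W  (ok)

Answer: 129/431 77/431 2553/8620 1947/8620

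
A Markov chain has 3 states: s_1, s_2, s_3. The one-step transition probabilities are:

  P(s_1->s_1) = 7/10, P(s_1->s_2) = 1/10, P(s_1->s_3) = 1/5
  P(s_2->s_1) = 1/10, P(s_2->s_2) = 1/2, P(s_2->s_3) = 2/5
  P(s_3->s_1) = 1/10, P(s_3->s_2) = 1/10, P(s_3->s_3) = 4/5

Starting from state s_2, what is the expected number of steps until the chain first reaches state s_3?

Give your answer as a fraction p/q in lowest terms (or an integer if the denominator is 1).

Let h_i = expected steps to first reach s_3 from state i.
Boundary: h_s_3 = 0.
First-step equations for the other states:
  h_s_1 = 1 + 7/10*h_s_1 + 1/10*h_s_2 + 1/5*h_s_3
  h_s_2 = 1 + 1/10*h_s_1 + 1/2*h_s_2 + 2/5*h_s_3

Substituting h_s_3 = 0 and rearranging gives the linear system (I - Q) h = 1:
  [3/10, -1/10] . (h_s_1, h_s_2) = 1
  [-1/10, 1/2] . (h_s_1, h_s_2) = 1

Solving yields:
  h_s_1 = 30/7
  h_s_2 = 20/7

Starting state is s_2, so the expected hitting time is h_s_2 = 20/7.

Answer: 20/7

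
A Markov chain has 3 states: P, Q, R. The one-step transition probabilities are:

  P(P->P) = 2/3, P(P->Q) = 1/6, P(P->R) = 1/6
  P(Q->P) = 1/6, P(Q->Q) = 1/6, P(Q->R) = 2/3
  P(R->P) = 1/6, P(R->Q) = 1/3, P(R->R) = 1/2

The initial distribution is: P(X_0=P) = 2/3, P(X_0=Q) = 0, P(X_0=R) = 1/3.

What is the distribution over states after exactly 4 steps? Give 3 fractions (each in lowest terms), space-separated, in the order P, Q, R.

Propagating the distribution step by step (d_{t+1} = d_t * P):
d_0 = (P=2/3, Q=0, R=1/3)
  d_1[P] = 2/3*2/3 + 0*1/6 + 1/3*1/6 = 1/2
  d_1[Q] = 2/3*1/6 + 0*1/6 + 1/3*1/3 = 2/9
  d_1[R] = 2/3*1/6 + 0*2/3 + 1/3*1/2 = 5/18
d_1 = (P=1/2, Q=2/9, R=5/18)
  d_2[P] = 1/2*2/3 + 2/9*1/6 + 5/18*1/6 = 5/12
  d_2[Q] = 1/2*1/6 + 2/9*1/6 + 5/18*1/3 = 23/108
  d_2[R] = 1/2*1/6 + 2/9*2/3 + 5/18*1/2 = 10/27
d_2 = (P=5/12, Q=23/108, R=10/27)
  d_3[P] = 5/12*2/3 + 23/108*1/6 + 10/27*1/6 = 3/8
  d_3[Q] = 5/12*1/6 + 23/108*1/6 + 10/27*1/3 = 37/162
  d_3[R] = 5/12*1/6 + 23/108*2/3 + 10/27*1/2 = 257/648
d_3 = (P=3/8, Q=37/162, R=257/648)
  d_4[P] = 3/8*2/3 + 37/162*1/6 + 257/648*1/6 = 17/48
  d_4[Q] = 3/8*1/6 + 37/162*1/6 + 257/648*1/3 = 905/3888
  d_4[R] = 3/8*1/6 + 37/162*2/3 + 257/648*1/2 = 803/1944
d_4 = (P=17/48, Q=905/3888, R=803/1944)

Answer: 17/48 905/3888 803/1944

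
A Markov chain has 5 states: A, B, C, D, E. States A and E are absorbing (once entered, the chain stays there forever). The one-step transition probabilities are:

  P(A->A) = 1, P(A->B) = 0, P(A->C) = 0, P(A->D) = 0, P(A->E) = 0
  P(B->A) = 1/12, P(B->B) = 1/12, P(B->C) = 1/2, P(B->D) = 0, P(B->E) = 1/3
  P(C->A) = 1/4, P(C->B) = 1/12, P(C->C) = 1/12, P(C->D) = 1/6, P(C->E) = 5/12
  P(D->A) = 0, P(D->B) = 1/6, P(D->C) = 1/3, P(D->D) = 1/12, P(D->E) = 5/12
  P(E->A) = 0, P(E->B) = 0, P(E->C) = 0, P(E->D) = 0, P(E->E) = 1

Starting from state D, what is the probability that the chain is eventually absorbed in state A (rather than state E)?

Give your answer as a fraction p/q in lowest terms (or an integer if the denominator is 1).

Let a_i = P(absorbed in A | start in state i).
Boundary conditions: a_A = 1, a_E = 0.
For each transient state i, a_i = sum_j P(i->j) * a_j:
  a_B = 1/12*a_A + 1/12*a_B + 1/2*a_C + 0*a_D + 1/3*a_E
  a_C = 1/4*a_A + 1/12*a_B + 1/12*a_C + 1/6*a_D + 5/12*a_E
  a_D = 0*a_A + 1/6*a_B + 1/3*a_C + 1/12*a_D + 5/12*a_E

Substituting a_A = 1 and a_E = 0, rearrange to (I - Q) a = r where r[i] = P(i -> A):
  [11/12, -1/2, 0] . (a_B, a_C, a_D) = 1/12
  [-1/12, 11/12, -1/6] . (a_B, a_C, a_D) = 1/4
  [-1/6, -1/3, 11/12] . (a_B, a_C, a_D) = 0

Solving yields:
  a_B = 311/1153
  a_C = 378/1153
  a_D = 194/1153

Starting state is D, so the absorption probability is a_D = 194/1153.

Answer: 194/1153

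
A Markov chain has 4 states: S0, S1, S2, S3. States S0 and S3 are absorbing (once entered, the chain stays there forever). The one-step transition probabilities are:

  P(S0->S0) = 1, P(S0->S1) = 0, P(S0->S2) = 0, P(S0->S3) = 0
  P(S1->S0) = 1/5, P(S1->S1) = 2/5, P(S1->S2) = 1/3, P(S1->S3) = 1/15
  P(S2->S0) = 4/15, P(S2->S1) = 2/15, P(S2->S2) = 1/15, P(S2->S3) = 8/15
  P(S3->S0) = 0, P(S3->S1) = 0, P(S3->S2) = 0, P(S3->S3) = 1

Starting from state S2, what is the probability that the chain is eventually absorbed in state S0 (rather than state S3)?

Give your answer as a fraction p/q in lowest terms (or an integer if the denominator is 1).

Let a_i = P(absorbed in S0 | start in state i).
Boundary conditions: a_S0 = 1, a_S3 = 0.
For each transient state i, a_i = sum_j P(i->j) * a_j:
  a_S1 = 1/5*a_S0 + 2/5*a_S1 + 1/3*a_S2 + 1/15*a_S3
  a_S2 = 4/15*a_S0 + 2/15*a_S1 + 1/15*a_S2 + 8/15*a_S3

Substituting a_S0 = 1 and a_S3 = 0, rearrange to (I - Q) a = r where r[i] = P(i -> S0):
  [3/5, -1/3] . (a_S1, a_S2) = 1/5
  [-2/15, 14/15] . (a_S1, a_S2) = 4/15

Solving yields:
  a_S1 = 31/58
  a_S2 = 21/58

Starting state is S2, so the absorption probability is a_S2 = 21/58.

Answer: 21/58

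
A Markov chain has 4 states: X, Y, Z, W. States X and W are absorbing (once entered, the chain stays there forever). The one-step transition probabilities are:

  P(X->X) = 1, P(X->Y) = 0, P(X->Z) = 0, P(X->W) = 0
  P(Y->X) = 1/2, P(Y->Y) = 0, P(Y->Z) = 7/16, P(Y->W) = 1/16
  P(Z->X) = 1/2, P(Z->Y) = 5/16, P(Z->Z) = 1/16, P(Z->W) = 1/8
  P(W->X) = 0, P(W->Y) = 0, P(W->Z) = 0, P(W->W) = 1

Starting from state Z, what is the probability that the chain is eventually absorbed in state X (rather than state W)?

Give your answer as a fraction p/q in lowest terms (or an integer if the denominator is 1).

Answer: 168/205

Derivation:
Let a_i = P(absorbed in X | start in state i).
Boundary conditions: a_X = 1, a_W = 0.
For each transient state i, a_i = sum_j P(i->j) * a_j:
  a_Y = 1/2*a_X + 0*a_Y + 7/16*a_Z + 1/16*a_W
  a_Z = 1/2*a_X + 5/16*a_Y + 1/16*a_Z + 1/8*a_W

Substituting a_X = 1 and a_W = 0, rearrange to (I - Q) a = r where r[i] = P(i -> X):
  [1, -7/16] . (a_Y, a_Z) = 1/2
  [-5/16, 15/16] . (a_Y, a_Z) = 1/2

Solving yields:
  a_Y = 176/205
  a_Z = 168/205

Starting state is Z, so the absorption probability is a_Z = 168/205.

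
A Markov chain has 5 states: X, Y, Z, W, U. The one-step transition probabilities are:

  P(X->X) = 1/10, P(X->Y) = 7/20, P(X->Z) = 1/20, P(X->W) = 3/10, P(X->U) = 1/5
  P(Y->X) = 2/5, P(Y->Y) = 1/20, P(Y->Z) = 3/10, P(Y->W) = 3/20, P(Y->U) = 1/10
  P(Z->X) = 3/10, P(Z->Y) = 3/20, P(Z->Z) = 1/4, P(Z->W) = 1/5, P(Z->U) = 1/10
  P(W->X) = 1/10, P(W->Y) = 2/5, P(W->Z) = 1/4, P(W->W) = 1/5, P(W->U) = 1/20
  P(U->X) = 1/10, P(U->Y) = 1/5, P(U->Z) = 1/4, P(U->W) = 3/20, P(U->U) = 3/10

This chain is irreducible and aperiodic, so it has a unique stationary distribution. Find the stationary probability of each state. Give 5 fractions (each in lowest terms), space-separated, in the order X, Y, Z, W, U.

The stationary distribution satisfies pi = pi * P, i.e.:
  pi_X = 1/10*pi_X + 2/5*pi_Y + 3/10*pi_Z + 1/10*pi_W + 1/10*pi_U
  pi_Y = 7/20*pi_X + 1/20*pi_Y + 3/20*pi_Z + 2/5*pi_W + 1/5*pi_U
  pi_Z = 1/20*pi_X + 3/10*pi_Y + 1/4*pi_Z + 1/4*pi_W + 1/4*pi_U
  pi_W = 3/10*pi_X + 3/20*pi_Y + 1/5*pi_Z + 1/5*pi_W + 3/20*pi_U
  pi_U = 1/5*pi_X + 1/10*pi_Y + 1/10*pi_Z + 1/20*pi_W + 3/10*pi_U
with normalization: pi_X + pi_Y + pi_Z + pi_W + pi_U = 1.

Using the first 4 balance equations plus normalization, the linear system A*pi = b is:
  [-9/10, 2/5, 3/10, 1/10, 1/10] . pi = 0
  [7/20, -19/20, 3/20, 2/5, 1/5] . pi = 0
  [1/20, 3/10, -3/4, 1/4, 1/4] . pi = 0
  [3/10, 3/20, 1/5, -4/5, 3/20] . pi = 0
  [1, 1, 1, 1, 1] . pi = 1

Solving yields:
  pi_X = 4589/21647
  pi_Y = 4921/21647
  pi_Z = 4740/21647
  pi_W = 4392/21647
  pi_U = 3005/21647

Verification (pi * P):
  4589/21647*1/10 + 4921/21647*2/5 + 4740/21647*3/10 + 4392/21647*1/10 + 3005/21647*1/10 = 4589/21647 = pi_X  (ok)
  4589/21647*7/20 + 4921/21647*1/20 + 4740/21647*3/20 + 4392/21647*2/5 + 3005/21647*1/5 = 4921/21647 = pi_Y  (ok)
  4589/21647*1/20 + 4921/21647*3/10 + 4740/21647*1/4 + 4392/21647*1/4 + 3005/21647*1/4 = 4740/21647 = pi_Z  (ok)
  4589/21647*3/10 + 4921/21647*3/20 + 4740/21647*1/5 + 4392/21647*1/5 + 3005/21647*3/20 = 4392/21647 = pi_W  (ok)
  4589/21647*1/5 + 4921/21647*1/10 + 4740/21647*1/10 + 4392/21647*1/20 + 3005/21647*3/10 = 3005/21647 = pi_U  (ok)

Answer: 4589/21647 4921/21647 4740/21647 4392/21647 3005/21647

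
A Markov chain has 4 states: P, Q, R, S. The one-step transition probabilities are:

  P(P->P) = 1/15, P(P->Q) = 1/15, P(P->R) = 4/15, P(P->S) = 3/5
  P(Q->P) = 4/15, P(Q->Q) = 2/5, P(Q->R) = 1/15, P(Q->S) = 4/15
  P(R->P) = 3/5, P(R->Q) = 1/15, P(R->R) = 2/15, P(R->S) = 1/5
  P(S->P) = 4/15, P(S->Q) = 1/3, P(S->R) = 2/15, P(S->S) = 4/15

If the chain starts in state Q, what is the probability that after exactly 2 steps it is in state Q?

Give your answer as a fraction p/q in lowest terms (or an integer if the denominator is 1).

Answer: 61/225

Derivation:
Computing P^2 by repeated multiplication:
P^1 =
  P: [1/15, 1/15, 4/15, 3/5]
  Q: [4/15, 2/5, 1/15, 4/15]
  R: [3/5, 1/15, 2/15, 1/5]
  S: [4/15, 1/3, 2/15, 4/15]
P^2 =
  P: [77/225, 56/225, 31/225, 61/225]
  Q: [53/225, 61/225, 32/225, 79/225]
  R: [43/225, 32/225, 47/225, 103/225]
  S: [58/225, 56/225, 11/75, 26/75]

(P^2)[Q -> Q] = 61/225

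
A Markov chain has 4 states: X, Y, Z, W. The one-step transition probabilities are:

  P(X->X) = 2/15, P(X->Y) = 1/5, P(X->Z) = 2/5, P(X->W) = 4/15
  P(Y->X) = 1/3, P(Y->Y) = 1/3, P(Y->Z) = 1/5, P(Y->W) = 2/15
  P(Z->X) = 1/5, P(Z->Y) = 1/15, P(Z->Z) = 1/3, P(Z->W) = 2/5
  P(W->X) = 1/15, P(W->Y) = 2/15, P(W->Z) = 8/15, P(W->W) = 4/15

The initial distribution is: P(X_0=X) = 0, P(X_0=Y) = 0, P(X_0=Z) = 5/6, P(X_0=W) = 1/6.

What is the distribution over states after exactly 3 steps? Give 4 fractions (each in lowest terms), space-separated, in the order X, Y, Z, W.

Propagating the distribution step by step (d_{t+1} = d_t * P):
d_0 = (X=0, Y=0, Z=5/6, W=1/6)
  d_1[X] = 0*2/15 + 0*1/3 + 5/6*1/5 + 1/6*1/15 = 8/45
  d_1[Y] = 0*1/5 + 0*1/3 + 5/6*1/15 + 1/6*2/15 = 7/90
  d_1[Z] = 0*2/5 + 0*1/5 + 5/6*1/3 + 1/6*8/15 = 11/30
  d_1[W] = 0*4/15 + 0*2/15 + 5/6*2/5 + 1/6*4/15 = 17/45
d_1 = (X=8/45, Y=7/90, Z=11/30, W=17/45)
  d_2[X] = 8/45*2/15 + 7/90*1/3 + 11/30*1/5 + 17/45*1/15 = 4/27
  d_2[Y] = 8/45*1/5 + 7/90*1/3 + 11/30*1/15 + 17/45*2/15 = 92/675
  d_2[Z] = 8/45*2/5 + 7/90*1/5 + 11/30*1/3 + 17/45*8/15 = 277/675
  d_2[W] = 8/45*4/15 + 7/90*2/15 + 11/30*2/5 + 17/45*4/15 = 206/675
d_2 = (X=4/27, Y=92/675, Z=277/675, W=206/675)
  d_3[X] = 4/27*2/15 + 92/675*1/3 + 277/675*1/5 + 206/675*1/15 = 1697/10125
  d_3[Y] = 4/27*1/5 + 92/675*1/3 + 277/675*1/15 + 206/675*2/15 = 161/1125
  d_3[Z] = 4/27*2/5 + 92/675*1/5 + 277/675*1/3 + 206/675*8/15 = 1303/3375
  d_3[W] = 4/27*4/15 + 92/675*2/15 + 277/675*2/5 + 206/675*4/15 = 614/2025
d_3 = (X=1697/10125, Y=161/1125, Z=1303/3375, W=614/2025)

Answer: 1697/10125 161/1125 1303/3375 614/2025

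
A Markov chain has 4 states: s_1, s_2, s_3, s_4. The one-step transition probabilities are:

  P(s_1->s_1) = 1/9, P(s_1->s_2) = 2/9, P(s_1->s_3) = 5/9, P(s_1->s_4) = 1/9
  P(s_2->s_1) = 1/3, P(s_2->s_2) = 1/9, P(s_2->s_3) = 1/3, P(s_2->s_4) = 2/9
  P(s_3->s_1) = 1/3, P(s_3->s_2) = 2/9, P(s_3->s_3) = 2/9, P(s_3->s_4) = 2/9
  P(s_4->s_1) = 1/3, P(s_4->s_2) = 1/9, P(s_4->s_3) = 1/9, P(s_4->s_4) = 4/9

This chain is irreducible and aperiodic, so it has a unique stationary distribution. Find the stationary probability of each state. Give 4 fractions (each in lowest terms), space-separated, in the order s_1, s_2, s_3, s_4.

Answer: 3/11 27/154 47/154 19/77

Derivation:
The stationary distribution satisfies pi = pi * P, i.e.:
  pi_s_1 = 1/9*pi_s_1 + 1/3*pi_s_2 + 1/3*pi_s_3 + 1/3*pi_s_4
  pi_s_2 = 2/9*pi_s_1 + 1/9*pi_s_2 + 2/9*pi_s_3 + 1/9*pi_s_4
  pi_s_3 = 5/9*pi_s_1 + 1/3*pi_s_2 + 2/9*pi_s_3 + 1/9*pi_s_4
  pi_s_4 = 1/9*pi_s_1 + 2/9*pi_s_2 + 2/9*pi_s_3 + 4/9*pi_s_4
with normalization: pi_s_1 + pi_s_2 + pi_s_3 + pi_s_4 = 1.

Using the first 3 balance equations plus normalization, the linear system A*pi = b is:
  [-8/9, 1/3, 1/3, 1/3] . pi = 0
  [2/9, -8/9, 2/9, 1/9] . pi = 0
  [5/9, 1/3, -7/9, 1/9] . pi = 0
  [1, 1, 1, 1] . pi = 1

Solving yields:
  pi_s_1 = 3/11
  pi_s_2 = 27/154
  pi_s_3 = 47/154
  pi_s_4 = 19/77

Verification (pi * P):
  3/11*1/9 + 27/154*1/3 + 47/154*1/3 + 19/77*1/3 = 3/11 = pi_s_1  (ok)
  3/11*2/9 + 27/154*1/9 + 47/154*2/9 + 19/77*1/9 = 27/154 = pi_s_2  (ok)
  3/11*5/9 + 27/154*1/3 + 47/154*2/9 + 19/77*1/9 = 47/154 = pi_s_3  (ok)
  3/11*1/9 + 27/154*2/9 + 47/154*2/9 + 19/77*4/9 = 19/77 = pi_s_4  (ok)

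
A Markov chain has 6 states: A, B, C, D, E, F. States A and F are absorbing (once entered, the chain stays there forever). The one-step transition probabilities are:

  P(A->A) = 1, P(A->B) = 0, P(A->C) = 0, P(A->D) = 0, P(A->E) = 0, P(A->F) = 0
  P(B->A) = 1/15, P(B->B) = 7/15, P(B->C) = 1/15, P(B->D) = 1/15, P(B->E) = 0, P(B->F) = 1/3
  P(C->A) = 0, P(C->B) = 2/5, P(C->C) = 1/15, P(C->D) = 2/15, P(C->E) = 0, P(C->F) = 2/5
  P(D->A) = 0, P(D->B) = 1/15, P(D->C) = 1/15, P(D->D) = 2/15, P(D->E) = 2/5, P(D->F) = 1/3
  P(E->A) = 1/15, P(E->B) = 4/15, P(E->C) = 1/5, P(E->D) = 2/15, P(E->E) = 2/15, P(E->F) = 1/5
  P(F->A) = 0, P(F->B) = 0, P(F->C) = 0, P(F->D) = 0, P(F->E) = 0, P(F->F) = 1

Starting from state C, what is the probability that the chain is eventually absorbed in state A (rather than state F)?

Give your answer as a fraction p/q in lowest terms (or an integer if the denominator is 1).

Let a_i = P(absorbed in A | start in state i).
Boundary conditions: a_A = 1, a_F = 0.
For each transient state i, a_i = sum_j P(i->j) * a_j:
  a_B = 1/15*a_A + 7/15*a_B + 1/15*a_C + 1/15*a_D + 0*a_E + 1/3*a_F
  a_C = 0*a_A + 2/5*a_B + 1/15*a_C + 2/15*a_D + 0*a_E + 2/5*a_F
  a_D = 0*a_A + 1/15*a_B + 1/15*a_C + 2/15*a_D + 2/5*a_E + 1/3*a_F
  a_E = 1/15*a_A + 4/15*a_B + 1/5*a_C + 2/15*a_D + 2/15*a_E + 1/5*a_F

Substituting a_A = 1 and a_F = 0, rearrange to (I - Q) a = r where r[i] = P(i -> A):
  [8/15, -1/15, -1/15, 0] . (a_B, a_C, a_D, a_E) = 1/15
  [-2/5, 14/15, -2/15, 0] . (a_B, a_C, a_D, a_E) = 0
  [-1/15, -1/15, 13/15, -2/5] . (a_B, a_C, a_D, a_E) = 0
  [-4/15, -1/5, -2/15, 13/15] . (a_B, a_C, a_D, a_E) = 1/15

Solving yields:
  a_B = 279/1921
  a_C = 287/3842
  a_D = 335/3842
  a_E = 585/3842

Starting state is C, so the absorption probability is a_C = 287/3842.

Answer: 287/3842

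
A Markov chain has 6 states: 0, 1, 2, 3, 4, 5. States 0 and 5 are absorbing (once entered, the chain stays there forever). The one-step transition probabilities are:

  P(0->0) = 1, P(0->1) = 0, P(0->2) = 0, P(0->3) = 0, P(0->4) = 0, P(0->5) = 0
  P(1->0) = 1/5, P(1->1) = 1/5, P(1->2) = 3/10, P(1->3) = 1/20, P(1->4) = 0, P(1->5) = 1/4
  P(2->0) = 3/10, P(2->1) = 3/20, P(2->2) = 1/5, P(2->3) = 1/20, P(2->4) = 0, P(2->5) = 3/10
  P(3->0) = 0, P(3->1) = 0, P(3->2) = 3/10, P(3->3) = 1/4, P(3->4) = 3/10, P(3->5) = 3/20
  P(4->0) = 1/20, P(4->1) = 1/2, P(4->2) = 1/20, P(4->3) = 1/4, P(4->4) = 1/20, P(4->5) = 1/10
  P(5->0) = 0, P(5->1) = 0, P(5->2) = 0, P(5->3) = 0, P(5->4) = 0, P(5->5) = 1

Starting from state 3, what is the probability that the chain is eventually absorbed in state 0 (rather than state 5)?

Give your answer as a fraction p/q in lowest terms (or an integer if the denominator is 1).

Answer: 3398/9515

Derivation:
Let a_i = P(absorbed in 0 | start in state i).
Boundary conditions: a_0 = 1, a_5 = 0.
For each transient state i, a_i = sum_j P(i->j) * a_j:
  a_1 = 1/5*a_0 + 1/5*a_1 + 3/10*a_2 + 1/20*a_3 + 0*a_4 + 1/4*a_5
  a_2 = 3/10*a_0 + 3/20*a_1 + 1/5*a_2 + 1/20*a_3 + 0*a_4 + 3/10*a_5
  a_3 = 0*a_0 + 0*a_1 + 3/10*a_2 + 1/4*a_3 + 3/10*a_4 + 3/20*a_5
  a_4 = 1/20*a_0 + 1/2*a_1 + 1/20*a_2 + 1/4*a_3 + 1/20*a_4 + 1/10*a_5

Substituting a_0 = 1 and a_5 = 0, rearrange to (I - Q) a = r where r[i] = P(i -> 0):
  [4/5, -3/10, -1/20, 0] . (a_1, a_2, a_3, a_4) = 1/5
  [-3/20, 4/5, -1/20, 0] . (a_1, a_2, a_3, a_4) = 3/10
  [0, -3/10, 3/4, -3/10] . (a_1, a_2, a_3, a_4) = 0
  [-1/2, -1/20, -1/4, 19/20] . (a_1, a_2, a_3, a_4) = 1/20

Solving yields:
  a_1 = 392/865
  a_2 = 4589/9515
  a_3 = 3398/9515
  a_4 = 3906/9515

Starting state is 3, so the absorption probability is a_3 = 3398/9515.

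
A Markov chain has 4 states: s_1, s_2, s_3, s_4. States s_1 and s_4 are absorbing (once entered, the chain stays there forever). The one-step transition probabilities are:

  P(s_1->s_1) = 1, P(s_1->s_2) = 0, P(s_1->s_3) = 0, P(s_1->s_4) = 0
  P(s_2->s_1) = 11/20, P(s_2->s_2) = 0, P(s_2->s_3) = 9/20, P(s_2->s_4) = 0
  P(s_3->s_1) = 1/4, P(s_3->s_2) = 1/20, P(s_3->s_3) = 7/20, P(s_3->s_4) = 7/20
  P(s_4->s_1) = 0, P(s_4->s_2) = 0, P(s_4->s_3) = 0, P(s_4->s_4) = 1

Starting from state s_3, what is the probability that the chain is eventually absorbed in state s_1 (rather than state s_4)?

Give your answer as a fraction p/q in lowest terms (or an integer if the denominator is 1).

Answer: 111/251

Derivation:
Let a_i = P(absorbed in s_1 | start in state i).
Boundary conditions: a_s_1 = 1, a_s_4 = 0.
For each transient state i, a_i = sum_j P(i->j) * a_j:
  a_s_2 = 11/20*a_s_1 + 0*a_s_2 + 9/20*a_s_3 + 0*a_s_4
  a_s_3 = 1/4*a_s_1 + 1/20*a_s_2 + 7/20*a_s_3 + 7/20*a_s_4

Substituting a_s_1 = 1 and a_s_4 = 0, rearrange to (I - Q) a = r where r[i] = P(i -> s_1):
  [1, -9/20] . (a_s_2, a_s_3) = 11/20
  [-1/20, 13/20] . (a_s_2, a_s_3) = 1/4

Solving yields:
  a_s_2 = 188/251
  a_s_3 = 111/251

Starting state is s_3, so the absorption probability is a_s_3 = 111/251.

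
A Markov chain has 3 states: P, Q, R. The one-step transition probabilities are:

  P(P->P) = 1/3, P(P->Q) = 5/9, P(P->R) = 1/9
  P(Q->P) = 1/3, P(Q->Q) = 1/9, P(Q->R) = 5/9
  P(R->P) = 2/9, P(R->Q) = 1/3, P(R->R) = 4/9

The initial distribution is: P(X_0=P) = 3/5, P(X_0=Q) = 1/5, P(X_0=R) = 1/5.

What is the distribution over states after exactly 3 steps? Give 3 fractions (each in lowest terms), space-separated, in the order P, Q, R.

Answer: 1058/3645 1211/3645 1376/3645

Derivation:
Propagating the distribution step by step (d_{t+1} = d_t * P):
d_0 = (P=3/5, Q=1/5, R=1/5)
  d_1[P] = 3/5*1/3 + 1/5*1/3 + 1/5*2/9 = 14/45
  d_1[Q] = 3/5*5/9 + 1/5*1/9 + 1/5*1/3 = 19/45
  d_1[R] = 3/5*1/9 + 1/5*5/9 + 1/5*4/9 = 4/15
d_1 = (P=14/45, Q=19/45, R=4/15)
  d_2[P] = 14/45*1/3 + 19/45*1/3 + 4/15*2/9 = 41/135
  d_2[Q] = 14/45*5/9 + 19/45*1/9 + 4/15*1/3 = 25/81
  d_2[R] = 14/45*1/9 + 19/45*5/9 + 4/15*4/9 = 157/405
d_2 = (P=41/135, Q=25/81, R=157/405)
  d_3[P] = 41/135*1/3 + 25/81*1/3 + 157/405*2/9 = 1058/3645
  d_3[Q] = 41/135*5/9 + 25/81*1/9 + 157/405*1/3 = 1211/3645
  d_3[R] = 41/135*1/9 + 25/81*5/9 + 157/405*4/9 = 1376/3645
d_3 = (P=1058/3645, Q=1211/3645, R=1376/3645)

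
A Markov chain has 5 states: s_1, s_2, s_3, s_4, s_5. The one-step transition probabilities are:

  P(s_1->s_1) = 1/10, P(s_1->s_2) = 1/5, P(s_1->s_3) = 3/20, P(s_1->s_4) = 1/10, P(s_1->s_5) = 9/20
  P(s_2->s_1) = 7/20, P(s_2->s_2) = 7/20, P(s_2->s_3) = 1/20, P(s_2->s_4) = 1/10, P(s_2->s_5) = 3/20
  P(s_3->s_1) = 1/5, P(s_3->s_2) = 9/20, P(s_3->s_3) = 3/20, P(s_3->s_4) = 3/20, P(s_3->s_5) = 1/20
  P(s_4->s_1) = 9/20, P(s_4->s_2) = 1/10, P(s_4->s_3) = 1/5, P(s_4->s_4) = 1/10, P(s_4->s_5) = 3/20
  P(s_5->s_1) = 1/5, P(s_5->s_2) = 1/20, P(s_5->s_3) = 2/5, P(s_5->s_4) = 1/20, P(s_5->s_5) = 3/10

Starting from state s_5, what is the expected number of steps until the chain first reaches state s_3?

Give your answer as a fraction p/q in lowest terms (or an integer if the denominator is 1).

Let h_i = expected steps to first reach s_3 from state i.
Boundary: h_s_3 = 0.
First-step equations for the other states:
  h_s_1 = 1 + 1/10*h_s_1 + 1/5*h_s_2 + 3/20*h_s_3 + 1/10*h_s_4 + 9/20*h_s_5
  h_s_2 = 1 + 7/20*h_s_1 + 7/20*h_s_2 + 1/20*h_s_3 + 1/10*h_s_4 + 3/20*h_s_5
  h_s_4 = 1 + 9/20*h_s_1 + 1/10*h_s_2 + 1/5*h_s_3 + 1/10*h_s_4 + 3/20*h_s_5
  h_s_5 = 1 + 1/5*h_s_1 + 1/20*h_s_2 + 2/5*h_s_3 + 1/20*h_s_4 + 3/10*h_s_5

Substituting h_s_3 = 0 and rearranging gives the linear system (I - Q) h = 1:
  [9/10, -1/5, -1/10, -9/20] . (h_s_1, h_s_2, h_s_4, h_s_5) = 1
  [-7/20, 13/20, -1/10, -3/20] . (h_s_1, h_s_2, h_s_4, h_s_5) = 1
  [-9/20, -1/10, 9/10, -3/20] . (h_s_1, h_s_2, h_s_4, h_s_5) = 1
  [-1/5, -1/20, -1/20, 7/10] . (h_s_1, h_s_2, h_s_4, h_s_5) = 1

Solving yields:
  h_s_1 = 147400/32251
  h_s_2 = 177440/32251
  h_s_4 = 147820/32251
  h_s_5 = 111420/32251

Starting state is s_5, so the expected hitting time is h_s_5 = 111420/32251.

Answer: 111420/32251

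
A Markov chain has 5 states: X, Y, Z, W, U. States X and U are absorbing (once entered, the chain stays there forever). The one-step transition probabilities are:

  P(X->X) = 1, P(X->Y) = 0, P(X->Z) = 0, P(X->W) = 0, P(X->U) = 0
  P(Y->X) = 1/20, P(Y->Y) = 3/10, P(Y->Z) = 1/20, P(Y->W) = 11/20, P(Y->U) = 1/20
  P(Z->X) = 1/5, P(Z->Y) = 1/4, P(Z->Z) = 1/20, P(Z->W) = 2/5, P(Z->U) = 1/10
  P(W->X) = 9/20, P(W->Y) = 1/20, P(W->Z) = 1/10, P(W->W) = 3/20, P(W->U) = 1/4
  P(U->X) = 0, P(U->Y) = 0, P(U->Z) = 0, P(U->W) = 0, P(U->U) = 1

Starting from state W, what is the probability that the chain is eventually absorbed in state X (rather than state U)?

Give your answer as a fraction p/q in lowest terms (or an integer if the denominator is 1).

Answer: 43/67

Derivation:
Let a_i = P(absorbed in X | start in state i).
Boundary conditions: a_X = 1, a_U = 0.
For each transient state i, a_i = sum_j P(i->j) * a_j:
  a_Y = 1/20*a_X + 3/10*a_Y + 1/20*a_Z + 11/20*a_W + 1/20*a_U
  a_Z = 1/5*a_X + 1/4*a_Y + 1/20*a_Z + 2/5*a_W + 1/10*a_U
  a_W = 9/20*a_X + 1/20*a_Y + 1/10*a_Z + 3/20*a_W + 1/4*a_U

Substituting a_X = 1 and a_U = 0, rearrange to (I - Q) a = r where r[i] = P(i -> X):
  [7/10, -1/20, -11/20] . (a_Y, a_Z, a_W) = 1/20
  [-1/4, 19/20, -2/5] . (a_Y, a_Z, a_W) = 1/5
  [-1/20, -1/10, 17/20] . (a_Y, a_Z, a_W) = 9/20

Solving yields:
  a_Y = 1208/1943
  a_Z = 1252/1943
  a_W = 43/67

Starting state is W, so the absorption probability is a_W = 43/67.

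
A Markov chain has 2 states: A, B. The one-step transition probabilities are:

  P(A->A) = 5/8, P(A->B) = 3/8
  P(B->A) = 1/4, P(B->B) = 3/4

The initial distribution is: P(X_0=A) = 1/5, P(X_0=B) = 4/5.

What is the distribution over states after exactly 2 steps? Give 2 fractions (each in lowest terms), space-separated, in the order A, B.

Answer: 119/320 201/320

Derivation:
Propagating the distribution step by step (d_{t+1} = d_t * P):
d_0 = (A=1/5, B=4/5)
  d_1[A] = 1/5*5/8 + 4/5*1/4 = 13/40
  d_1[B] = 1/5*3/8 + 4/5*3/4 = 27/40
d_1 = (A=13/40, B=27/40)
  d_2[A] = 13/40*5/8 + 27/40*1/4 = 119/320
  d_2[B] = 13/40*3/8 + 27/40*3/4 = 201/320
d_2 = (A=119/320, B=201/320)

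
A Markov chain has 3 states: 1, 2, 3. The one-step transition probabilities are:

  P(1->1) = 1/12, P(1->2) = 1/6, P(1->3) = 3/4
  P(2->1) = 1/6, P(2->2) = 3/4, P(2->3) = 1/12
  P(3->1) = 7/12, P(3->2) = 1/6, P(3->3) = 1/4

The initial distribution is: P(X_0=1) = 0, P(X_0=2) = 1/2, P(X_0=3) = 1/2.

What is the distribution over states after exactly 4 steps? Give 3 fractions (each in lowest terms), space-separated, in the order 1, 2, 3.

Propagating the distribution step by step (d_{t+1} = d_t * P):
d_0 = (1=0, 2=1/2, 3=1/2)
  d_1[1] = 0*1/12 + 1/2*1/6 + 1/2*7/12 = 3/8
  d_1[2] = 0*1/6 + 1/2*3/4 + 1/2*1/6 = 11/24
  d_1[3] = 0*3/4 + 1/2*1/12 + 1/2*1/4 = 1/6
d_1 = (1=3/8, 2=11/24, 3=1/6)
  d_2[1] = 3/8*1/12 + 11/24*1/6 + 1/6*7/12 = 59/288
  d_2[2] = 3/8*1/6 + 11/24*3/4 + 1/6*1/6 = 125/288
  d_2[3] = 3/8*3/4 + 11/24*1/12 + 1/6*1/4 = 13/36
d_2 = (1=59/288, 2=125/288, 3=13/36)
  d_3[1] = 59/288*1/12 + 125/288*1/6 + 13/36*7/12 = 1037/3456
  d_3[2] = 59/288*1/6 + 125/288*3/4 + 13/36*1/6 = 1451/3456
  d_3[3] = 59/288*3/4 + 125/288*1/12 + 13/36*1/4 = 121/432
d_3 = (1=1037/3456, 2=1451/3456, 3=121/432)
  d_4[1] = 1037/3456*1/12 + 1451/3456*1/6 + 121/432*7/12 = 10715/41472
  d_4[2] = 1037/3456*1/6 + 1451/3456*3/4 + 121/432*1/6 = 17069/41472
  d_4[3] = 1037/3456*3/4 + 1451/3456*1/12 + 121/432*1/4 = 1711/5184
d_4 = (1=10715/41472, 2=17069/41472, 3=1711/5184)

Answer: 10715/41472 17069/41472 1711/5184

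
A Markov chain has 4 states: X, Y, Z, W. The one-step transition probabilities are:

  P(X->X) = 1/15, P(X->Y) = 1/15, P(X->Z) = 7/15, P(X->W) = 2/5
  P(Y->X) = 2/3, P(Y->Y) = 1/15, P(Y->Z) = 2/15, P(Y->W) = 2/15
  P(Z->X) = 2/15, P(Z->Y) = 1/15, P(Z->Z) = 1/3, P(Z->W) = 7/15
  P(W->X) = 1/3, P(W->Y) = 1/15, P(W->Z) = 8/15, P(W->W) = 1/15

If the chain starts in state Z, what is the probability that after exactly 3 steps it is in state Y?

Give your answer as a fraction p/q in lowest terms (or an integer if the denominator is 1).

Answer: 1/15

Derivation:
Computing P^3 by repeated multiplication:
P^1 =
  X: [1/15, 1/15, 7/15, 2/5]
  Y: [2/3, 1/15, 2/15, 2/15]
  Z: [2/15, 1/15, 1/3, 7/15]
  W: [1/3, 1/15, 8/15, 1/15]
P^2 =
  X: [11/45, 1/15, 92/225, 7/25]
  Y: [34/225, 1/15, 98/225, 26/75]
  Z: [19/75, 1/15, 97/225, 56/225]
  W: [4/25, 1/15, 17/45, 89/225]
P^3 =
  X: [704/3375, 1/15, 1379/3375, 1067/3375]
  Y: [154/675, 1/15, 1382/3375, 998/3375]
  Z: [227/1125, 1/15, 454/1125, 41/125]
  W: [89/375, 1/15, 473/1125, 62/225]

(P^3)[Z -> Y] = 1/15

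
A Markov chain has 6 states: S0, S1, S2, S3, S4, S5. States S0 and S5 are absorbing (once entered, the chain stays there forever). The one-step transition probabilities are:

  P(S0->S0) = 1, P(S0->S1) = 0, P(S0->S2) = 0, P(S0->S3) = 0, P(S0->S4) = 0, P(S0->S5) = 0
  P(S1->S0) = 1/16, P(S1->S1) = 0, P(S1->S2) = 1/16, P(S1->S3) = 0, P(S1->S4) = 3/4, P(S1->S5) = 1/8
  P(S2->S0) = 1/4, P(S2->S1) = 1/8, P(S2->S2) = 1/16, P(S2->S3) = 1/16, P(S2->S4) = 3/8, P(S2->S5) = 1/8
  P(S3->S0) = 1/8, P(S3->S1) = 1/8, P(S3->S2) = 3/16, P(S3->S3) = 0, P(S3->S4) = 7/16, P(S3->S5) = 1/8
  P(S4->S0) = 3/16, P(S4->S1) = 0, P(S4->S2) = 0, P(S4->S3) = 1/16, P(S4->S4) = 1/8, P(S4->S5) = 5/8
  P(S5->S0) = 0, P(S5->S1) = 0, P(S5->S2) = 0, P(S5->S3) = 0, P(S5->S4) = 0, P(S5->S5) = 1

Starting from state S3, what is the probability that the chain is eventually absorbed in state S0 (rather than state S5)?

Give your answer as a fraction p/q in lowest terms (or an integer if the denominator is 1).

Let a_i = P(absorbed in S0 | start in state i).
Boundary conditions: a_S0 = 1, a_S5 = 0.
For each transient state i, a_i = sum_j P(i->j) * a_j:
  a_S1 = 1/16*a_S0 + 0*a_S1 + 1/16*a_S2 + 0*a_S3 + 3/4*a_S4 + 1/8*a_S5
  a_S2 = 1/4*a_S0 + 1/8*a_S1 + 1/16*a_S2 + 1/16*a_S3 + 3/8*a_S4 + 1/8*a_S5
  a_S3 = 1/8*a_S0 + 1/8*a_S1 + 3/16*a_S2 + 0*a_S3 + 7/16*a_S4 + 1/8*a_S5
  a_S4 = 3/16*a_S0 + 0*a_S1 + 0*a_S2 + 1/16*a_S3 + 1/8*a_S4 + 5/8*a_S5

Substituting a_S0 = 1 and a_S5 = 0, rearrange to (I - Q) a = r where r[i] = P(i -> S0):
  [1, -1/16, 0, -3/4] . (a_S1, a_S2, a_S3, a_S4) = 1/16
  [-1/8, 15/16, -1/16, -3/8] . (a_S1, a_S2, a_S3, a_S4) = 1/4
  [-1/8, -3/16, 1, -7/16] . (a_S1, a_S2, a_S3, a_S4) = 1/8
  [0, 0, -1/16, 7/8] . (a_S1, a_S2, a_S3, a_S4) = 3/16

Solving yields:
  a_S1 = 6724/25107
  a_S2 = 10561/25107
  a_S3 = 8581/25107
  a_S4 = 5993/25107

Starting state is S3, so the absorption probability is a_S3 = 8581/25107.

Answer: 8581/25107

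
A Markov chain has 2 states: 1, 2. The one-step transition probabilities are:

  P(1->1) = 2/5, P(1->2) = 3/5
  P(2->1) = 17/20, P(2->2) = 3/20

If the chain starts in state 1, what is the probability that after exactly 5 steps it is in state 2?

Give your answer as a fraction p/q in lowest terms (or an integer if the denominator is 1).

Answer: 337143/800000

Derivation:
Computing P^5 by repeated multiplication:
P^1 =
  1: [2/5, 3/5]
  2: [17/20, 3/20]
P^2 =
  1: [67/100, 33/100]
  2: [187/400, 213/400]
P^3 =
  1: [1097/2000, 903/2000]
  2: [5117/8000, 2883/8000]
P^4 =
  1: [24127/40000, 15873/40000]
  2: [89947/160000, 70053/160000]
P^5 =
  1: [462857/800000, 337143/800000]
  2: [1910477/3200000, 1289523/3200000]

(P^5)[1 -> 2] = 337143/800000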